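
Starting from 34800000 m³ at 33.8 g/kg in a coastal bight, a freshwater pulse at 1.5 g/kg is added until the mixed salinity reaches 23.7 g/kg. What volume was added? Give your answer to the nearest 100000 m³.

15800000 m³

Salt balance: 34,800,000×33.8 + V×1.5 = (34,800,000+V)×23.7
1,176,240,000 + 1.5V = 824,760,000 + 23.7V
351,480,000 = 22.2V
V = 15,832,432.43 m³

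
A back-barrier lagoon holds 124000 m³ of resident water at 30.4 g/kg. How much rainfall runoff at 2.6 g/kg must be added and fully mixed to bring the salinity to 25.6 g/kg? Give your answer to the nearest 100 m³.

Salt balance: 124,000×30.4 + V×2.6 = (124,000+V)×25.6
3,769,600 + 2.6V = 3,174,400 + 25.6V
595,200 = 23V
V = 25,878.26 m³

25900 m³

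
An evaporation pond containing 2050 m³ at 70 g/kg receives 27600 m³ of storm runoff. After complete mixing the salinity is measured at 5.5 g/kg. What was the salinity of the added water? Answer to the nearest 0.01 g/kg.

0.71 g/kg

Salt balance: 2,050×70 + 27,600×S = 29,650×5.5
143,500 + 27,600·S = 163,075
S = (163,075 − 143,500) / 27,600 = 0.7092 g/kg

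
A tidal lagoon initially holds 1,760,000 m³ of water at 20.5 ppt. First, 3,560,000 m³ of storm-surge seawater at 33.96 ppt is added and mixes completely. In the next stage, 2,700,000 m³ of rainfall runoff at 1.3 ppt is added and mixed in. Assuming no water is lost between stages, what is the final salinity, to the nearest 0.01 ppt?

Mass of salt is conserved:
Initial salt = 1,760,000×20.5 = 36,080,000
After stage 1: salt = 36,080,000 + 3,560,000×33.96 = 156,977,600; volume = 5,320,000 m³; S = 29.507 ppt
After stage 2: salt = 156,977,600 + 2,700,000×1.3 = 160,487,600; volume = 8,020,000 m³
S = 160,487,600 / 8,020,000 = 20.0109 ppt

20.01 ppt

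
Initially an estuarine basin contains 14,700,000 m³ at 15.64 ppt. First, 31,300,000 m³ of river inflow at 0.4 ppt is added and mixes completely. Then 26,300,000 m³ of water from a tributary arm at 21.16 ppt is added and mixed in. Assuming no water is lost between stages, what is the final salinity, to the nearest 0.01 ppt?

Conserving salt mass:
Initial salt = 14,700,000×15.64 = 229,908,000
After stage 1: salt = 229,908,000 + 31,300,000×0.4 = 242,428,000; volume = 46,000,000 m³; S = 5.27 ppt
After stage 2: salt = 242,428,000 + 26,300,000×21.16 = 798,936,000; volume = 72,300,000 m³
S = 798,936,000 / 72,300,000 = 11.0503 ppt

11.05 ppt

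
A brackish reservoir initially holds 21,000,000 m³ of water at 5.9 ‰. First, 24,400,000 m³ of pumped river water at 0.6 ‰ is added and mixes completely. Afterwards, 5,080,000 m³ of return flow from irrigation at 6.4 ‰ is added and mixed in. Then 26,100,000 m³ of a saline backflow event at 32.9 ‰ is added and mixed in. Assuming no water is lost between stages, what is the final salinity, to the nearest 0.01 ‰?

Salt balance:
Initial salt = 21,000,000×5.9 = 123,900,000
After stage 1: salt = 123,900,000 + 24,400,000×0.6 = 138,540,000; volume = 45,400,000 m³; S = 3.052 ‰
After stage 2: salt = 138,540,000 + 5,080,000×6.4 = 171,052,000; volume = 50,480,000 m³; S = 3.389 ‰
After stage 3: salt = 171,052,000 + 26,100,000×32.9 = 1,029,742,000; volume = 76,580,000 m³
S = 1,029,742,000 / 76,580,000 = 13.4466 ‰

13.45 ‰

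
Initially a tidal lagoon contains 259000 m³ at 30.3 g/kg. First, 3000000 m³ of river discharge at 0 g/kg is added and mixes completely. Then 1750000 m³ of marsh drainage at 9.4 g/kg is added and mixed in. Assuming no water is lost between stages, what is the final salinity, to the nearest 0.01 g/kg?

4.85 g/kg

Total salt / total volume:
Initial salt = 259,000×30.3 = 7,847,700
After stage 1: salt = 7,847,700 + 3,000,000×0 = 7,847,700; volume = 3,259,000 m³; S = 2.408 g/kg
After stage 2: salt = 7,847,700 + 1,750,000×9.4 = 24,297,700; volume = 5,009,000 m³
S = 24,297,700 / 5,009,000 = 4.8508 g/kg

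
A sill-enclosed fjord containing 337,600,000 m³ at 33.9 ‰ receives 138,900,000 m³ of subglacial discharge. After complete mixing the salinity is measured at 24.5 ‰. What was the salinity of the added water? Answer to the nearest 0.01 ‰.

1.65 ‰

Salt balance: 337,600,000×33.9 + 138,900,000×S = 476,500,000×24.5
11,444,640,000 + 138,900,000·S = 11,674,250,000
S = (11,674,250,000 − 11,444,640,000) / 138,900,000 = 1.6531 ‰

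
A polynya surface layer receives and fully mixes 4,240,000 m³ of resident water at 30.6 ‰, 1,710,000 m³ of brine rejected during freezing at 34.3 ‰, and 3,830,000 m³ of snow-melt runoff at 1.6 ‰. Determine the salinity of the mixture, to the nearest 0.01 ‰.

19.89 ‰

By conservation of dissolved salt,
salt = 4,240,000×30.6 + 1,710,000×34.3 + 3,830,000×1.6 = 129,744,000 + 58,653,000 + 6,128,000 = 194,525,000
volume = 4,240,000 + 1,710,000 + 3,830,000 = 9,780,000 m³
S = 194,525,000 / 9,780,000 = 19.8901 ‰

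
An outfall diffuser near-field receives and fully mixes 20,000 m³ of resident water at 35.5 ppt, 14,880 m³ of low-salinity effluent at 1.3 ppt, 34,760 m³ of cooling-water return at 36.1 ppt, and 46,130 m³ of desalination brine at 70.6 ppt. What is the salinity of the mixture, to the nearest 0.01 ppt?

Mass of salt is conserved:
salt = 20,000×35.5 + 14,880×1.3 + 34,760×36.1 + 46,130×70.6 = 710,000 + 19,344 + 1,254,836 + 3,256,778 = 5,240,958
volume = 20,000 + 14,880 + 34,760 + 46,130 = 115,770 m³
S = 5,240,958 / 115,770 = 45.2704 ppt

45.27 ppt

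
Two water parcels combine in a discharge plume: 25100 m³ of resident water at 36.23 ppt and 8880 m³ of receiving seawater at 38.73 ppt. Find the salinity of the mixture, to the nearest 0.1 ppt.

36.9 ppt

Weighted by volume,
salt = 25,100×36.23 + 8,880×38.73 = 909,373 + 343,922.4 = 1,253,295.4
volume = 25,100 + 8,880 = 33,980 m³
S = 1,253,295.4 / 33,980 = 36.883 ppt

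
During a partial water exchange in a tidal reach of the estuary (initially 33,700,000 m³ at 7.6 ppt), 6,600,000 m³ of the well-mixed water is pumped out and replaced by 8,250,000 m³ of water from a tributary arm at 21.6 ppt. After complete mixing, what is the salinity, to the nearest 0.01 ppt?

10.87 ppt

Remaining after removal: 27,100,000 m³ at 7.6 ppt (salt = 205,960,000)
After addition: salt = 205,960,000 + 8,250,000×21.6 = 384,160,000; volume = 35,350,000 m³
S = 384,160,000 / 35,350,000 = 10.8673 ppt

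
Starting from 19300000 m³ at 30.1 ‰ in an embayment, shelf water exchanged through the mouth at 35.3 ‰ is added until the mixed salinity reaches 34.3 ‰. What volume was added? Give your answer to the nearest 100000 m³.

Salt balance: 19,300,000×30.1 + V×35.3 = (19,300,000+V)×34.3
580,930,000 + 35.3V = 661,990,000 + 34.3V
81,060,000 = 1V
V = 81,060,000 m³

81100000 m³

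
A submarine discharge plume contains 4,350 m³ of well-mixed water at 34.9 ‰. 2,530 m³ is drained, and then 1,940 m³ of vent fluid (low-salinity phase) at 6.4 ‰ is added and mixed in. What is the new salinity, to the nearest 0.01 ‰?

Remaining after removal: 1,820 m³ at 34.9 ‰ (salt = 63,518)
After addition: salt = 63,518 + 1,940×6.4 = 75,934; volume = 3,760 m³
S = 75,934 / 3,760 = 20.1952 ‰

20.20 ‰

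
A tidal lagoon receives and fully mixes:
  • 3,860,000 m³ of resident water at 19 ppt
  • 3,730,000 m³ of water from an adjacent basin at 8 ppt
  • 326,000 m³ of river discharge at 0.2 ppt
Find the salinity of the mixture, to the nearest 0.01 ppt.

13.04 ppt

Salt balance:
salt = 3,860,000×19 + 3,730,000×8 + 326,000×0.2 = 73,340,000 + 29,840,000 + 65,200 = 103,245,200
volume = 3,860,000 + 3,730,000 + 326,000 = 7,916,000 m³
S = 103,245,200 / 7,916,000 = 13.0426 ppt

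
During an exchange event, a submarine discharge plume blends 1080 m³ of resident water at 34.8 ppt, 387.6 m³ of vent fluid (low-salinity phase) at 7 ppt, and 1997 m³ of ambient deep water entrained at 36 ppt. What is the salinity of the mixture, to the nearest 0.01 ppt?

32.38 ppt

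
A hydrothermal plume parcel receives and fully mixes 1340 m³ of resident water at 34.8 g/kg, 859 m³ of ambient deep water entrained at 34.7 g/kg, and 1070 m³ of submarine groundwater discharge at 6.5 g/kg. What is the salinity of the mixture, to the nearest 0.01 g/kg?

Conserving salt mass:
salt = 1,340×34.8 + 859×34.7 + 1,070×6.5 = 46,632 + 29,807.3 + 6,955 = 83,394.3
volume = 1,340 + 859 + 1,070 = 3,269 m³
S = 83,394.3 / 3,269 = 25.5106 g/kg

25.51 g/kg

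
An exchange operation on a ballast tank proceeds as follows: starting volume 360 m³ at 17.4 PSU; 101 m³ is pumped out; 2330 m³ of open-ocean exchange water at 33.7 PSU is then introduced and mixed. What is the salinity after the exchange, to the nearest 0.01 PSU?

32.07 PSU

Remaining after removal: 259 m³ at 17.4 PSU (salt = 4,506.6)
After addition: salt = 4,506.6 + 2,330×33.7 = 83,027.6; volume = 2,589 m³
S = 83,027.6 / 2,589 = 32.0694 PSU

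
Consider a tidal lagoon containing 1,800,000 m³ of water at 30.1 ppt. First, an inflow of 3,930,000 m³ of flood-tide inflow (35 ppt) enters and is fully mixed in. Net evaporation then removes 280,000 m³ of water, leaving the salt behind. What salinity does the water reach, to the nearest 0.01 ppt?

35.18 ppt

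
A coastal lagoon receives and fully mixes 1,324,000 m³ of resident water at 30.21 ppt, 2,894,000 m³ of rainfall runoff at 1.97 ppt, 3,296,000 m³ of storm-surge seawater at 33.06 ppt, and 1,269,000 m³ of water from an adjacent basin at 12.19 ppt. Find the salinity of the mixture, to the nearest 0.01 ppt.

19.37 ppt

By conservation of dissolved salt,
salt = 1,324,000×30.21 + 2,894,000×1.97 + 3,296,000×33.06 + 1,269,000×12.19 = 39,998,040 + 5,701,180 + 108,965,760 + 15,469,110 = 170,134,090
volume = 1,324,000 + 2,894,000 + 3,296,000 + 1,269,000 = 8,783,000 m³
S = 170,134,090 / 8,783,000 = 19.3708 ppt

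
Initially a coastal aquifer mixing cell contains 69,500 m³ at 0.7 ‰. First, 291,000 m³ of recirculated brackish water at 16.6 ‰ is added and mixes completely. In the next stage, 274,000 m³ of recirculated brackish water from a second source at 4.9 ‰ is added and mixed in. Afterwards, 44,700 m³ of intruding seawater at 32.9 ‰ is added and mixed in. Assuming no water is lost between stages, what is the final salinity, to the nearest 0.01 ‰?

11.33 ‰

Conserving salt mass:
Initial salt = 69,500×0.7 = 48,650
After stage 1: salt = 48,650 + 291,000×16.6 = 4,879,250; volume = 360,500 m³; S = 13.535 ‰
After stage 2: salt = 4,879,250 + 274,000×4.9 = 6,221,850; volume = 634,500 m³; S = 9.806 ‰
After stage 3: salt = 6,221,850 + 44,700×32.9 = 7,692,480; volume = 679,200 m³
S = 7,692,480 / 679,200 = 11.3258 ‰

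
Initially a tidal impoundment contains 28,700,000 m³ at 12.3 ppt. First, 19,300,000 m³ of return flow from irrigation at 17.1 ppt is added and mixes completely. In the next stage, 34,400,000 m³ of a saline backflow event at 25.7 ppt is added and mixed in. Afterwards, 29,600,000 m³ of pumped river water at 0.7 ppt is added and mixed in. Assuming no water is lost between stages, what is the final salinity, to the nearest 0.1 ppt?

14.2 ppt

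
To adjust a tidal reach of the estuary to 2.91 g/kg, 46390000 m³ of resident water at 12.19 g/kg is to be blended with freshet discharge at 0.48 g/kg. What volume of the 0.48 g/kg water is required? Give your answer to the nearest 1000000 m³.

Salt balance: 46,390,000×12.19 + V×0.48 = (46,390,000+V)×2.91
565,494,100 + 0.48V = 134,994,900 + 2.91V
430,499,200 = 2.43V
V = 177,160,164.61 m³

177000000 m³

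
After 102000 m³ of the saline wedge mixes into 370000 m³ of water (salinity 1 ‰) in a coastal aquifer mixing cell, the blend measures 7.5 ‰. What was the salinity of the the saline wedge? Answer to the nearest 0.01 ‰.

31.08 ‰

Salt balance: 370,000×1 + 102,000×S = 472,000×7.5
370,000 + 102,000·S = 3,540,000
S = (3,540,000 − 370,000) / 102,000 = 31.0784 ‰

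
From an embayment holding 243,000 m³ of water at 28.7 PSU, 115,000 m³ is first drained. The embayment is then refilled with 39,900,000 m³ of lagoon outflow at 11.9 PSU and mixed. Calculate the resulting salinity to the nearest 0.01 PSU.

11.95 PSU

Remaining after removal: 128,000 m³ at 28.7 PSU (salt = 3,673,600)
After addition: salt = 3,673,600 + 39,900,000×11.9 = 478,483,600; volume = 40,028,000 m³
S = 478,483,600 / 40,028,000 = 11.9537 PSU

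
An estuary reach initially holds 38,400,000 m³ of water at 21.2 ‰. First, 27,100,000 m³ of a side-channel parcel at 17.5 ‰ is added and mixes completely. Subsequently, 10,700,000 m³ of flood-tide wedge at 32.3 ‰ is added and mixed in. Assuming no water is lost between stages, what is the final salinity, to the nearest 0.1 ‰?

Total salt / total volume:
Initial salt = 38,400,000×21.2 = 814,080,000
After stage 1: salt = 814,080,000 + 27,100,000×17.5 = 1,288,330,000; volume = 65,500,000 m³; S = 19.669 ‰
After stage 2: salt = 1,288,330,000 + 10,700,000×32.3 = 1,633,940,000; volume = 76,200,000 m³
S = 1,633,940,000 / 76,200,000 = 21.4428 ‰

21.4 ‰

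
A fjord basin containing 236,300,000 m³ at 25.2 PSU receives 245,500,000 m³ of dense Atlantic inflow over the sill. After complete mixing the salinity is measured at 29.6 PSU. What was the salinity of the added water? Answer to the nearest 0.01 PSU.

Salt balance: 236,300,000×25.2 + 245,500,000×S = 481,800,000×29.6
5,954,760,000 + 245,500,000·S = 14,261,280,000
S = (14,261,280,000 − 5,954,760,000) / 245,500,000 = 33.8351 PSU

33.84 PSU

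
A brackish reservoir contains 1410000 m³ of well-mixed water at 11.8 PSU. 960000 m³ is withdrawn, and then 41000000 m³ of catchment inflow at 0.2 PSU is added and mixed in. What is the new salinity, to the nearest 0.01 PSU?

0.33 PSU

Remaining after removal: 450,000 m³ at 11.8 PSU (salt = 5,310,000)
After addition: salt = 5,310,000 + 41,000,000×0.2 = 13,510,000; volume = 41,450,000 m³
S = 13,510,000 / 41,450,000 = 0.3259 PSU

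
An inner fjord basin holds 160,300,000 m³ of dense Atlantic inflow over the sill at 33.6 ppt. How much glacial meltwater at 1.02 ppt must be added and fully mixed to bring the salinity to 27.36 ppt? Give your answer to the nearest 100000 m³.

38000000 m³

Salt balance: 160,300,000×33.6 + V×1.02 = (160,300,000+V)×27.36
5,386,080,000 + 1.02V = 4,385,808,000 + 27.36V
1,000,272,000 = 26.34V
V = 37,975,398.63 m³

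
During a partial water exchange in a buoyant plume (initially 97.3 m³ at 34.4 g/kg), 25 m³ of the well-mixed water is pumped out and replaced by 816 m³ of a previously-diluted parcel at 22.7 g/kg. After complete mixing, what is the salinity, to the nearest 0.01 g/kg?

23.65 g/kg

Remaining after removal: 72.3 m³ at 34.4 g/kg (salt = 2,487.12)
After addition: salt = 2,487.12 + 816×22.7 = 21,010.32; volume = 888.3 m³
S = 21,010.32 / 888.3 = 23.6523 g/kg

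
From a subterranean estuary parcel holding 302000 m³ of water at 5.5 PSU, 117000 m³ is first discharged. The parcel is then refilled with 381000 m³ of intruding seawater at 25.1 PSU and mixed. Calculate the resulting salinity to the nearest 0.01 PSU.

18.69 PSU

Remaining after removal: 185,000 m³ at 5.5 PSU (salt = 1,017,500)
After addition: salt = 1,017,500 + 381,000×25.1 = 10,580,600; volume = 566,000 m³
S = 10,580,600 / 566,000 = 18.6936 PSU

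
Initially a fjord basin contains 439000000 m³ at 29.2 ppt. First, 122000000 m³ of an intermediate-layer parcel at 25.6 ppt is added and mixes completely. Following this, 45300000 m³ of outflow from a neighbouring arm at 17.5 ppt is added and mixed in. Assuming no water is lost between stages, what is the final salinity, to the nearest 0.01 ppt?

27.60 ppt

Weighted by volume,
Initial salt = 439,000,000×29.2 = 12,818,800,000
After stage 1: salt = 12,818,800,000 + 122,000,000×25.6 = 15,942,000,000; volume = 561,000,000 m³; S = 28.417 ppt
After stage 2: salt = 15,942,000,000 + 45,300,000×17.5 = 16,734,750,000; volume = 606,300,000 m³
S = 16,734,750,000 / 606,300,000 = 27.6014 ppt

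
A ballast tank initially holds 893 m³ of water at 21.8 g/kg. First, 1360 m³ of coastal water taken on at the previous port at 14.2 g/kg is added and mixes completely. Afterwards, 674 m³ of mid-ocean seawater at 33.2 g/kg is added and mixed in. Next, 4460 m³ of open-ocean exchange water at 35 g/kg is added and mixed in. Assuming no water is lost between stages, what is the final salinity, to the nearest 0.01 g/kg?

29.41 g/kg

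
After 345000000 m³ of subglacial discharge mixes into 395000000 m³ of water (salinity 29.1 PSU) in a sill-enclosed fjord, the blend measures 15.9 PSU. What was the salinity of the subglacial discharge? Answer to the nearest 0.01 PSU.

0.79 PSU

Salt balance: 395,000,000×29.1 + 345,000,000×S = 740,000,000×15.9
11,494,500,000 + 345,000,000·S = 11,766,000,000
S = (11,766,000,000 − 11,494,500,000) / 345,000,000 = 0.787 PSU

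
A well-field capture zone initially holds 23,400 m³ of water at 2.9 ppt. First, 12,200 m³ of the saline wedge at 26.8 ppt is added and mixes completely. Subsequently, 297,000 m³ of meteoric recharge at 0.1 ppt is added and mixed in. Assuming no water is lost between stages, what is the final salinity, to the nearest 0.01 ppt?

Mass of salt is conserved:
Initial salt = 23,400×2.9 = 67,860
After stage 1: salt = 67,860 + 12,200×26.8 = 394,820; volume = 35,600 m³; S = 11.09 ppt
After stage 2: salt = 394,820 + 297,000×0.1 = 424,520; volume = 332,600 m³
S = 424,520 / 332,600 = 1.2764 ppt

1.28 ppt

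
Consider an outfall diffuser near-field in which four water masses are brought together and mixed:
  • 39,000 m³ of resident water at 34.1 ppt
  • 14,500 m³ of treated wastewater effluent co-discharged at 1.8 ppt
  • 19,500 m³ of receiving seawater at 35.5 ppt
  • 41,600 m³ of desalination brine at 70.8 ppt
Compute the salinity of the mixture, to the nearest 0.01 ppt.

Mass of salt is conserved:
salt = 39,000×34.1 + 14,500×1.8 + 19,500×35.5 + 41,600×70.8 = 1,329,900 + 26,100 + 692,250 + 2,945,280 = 4,993,530
volume = 39,000 + 14,500 + 19,500 + 41,600 = 114,600 m³
S = 4,993,530 / 114,600 = 43.5736 ppt

43.57 ppt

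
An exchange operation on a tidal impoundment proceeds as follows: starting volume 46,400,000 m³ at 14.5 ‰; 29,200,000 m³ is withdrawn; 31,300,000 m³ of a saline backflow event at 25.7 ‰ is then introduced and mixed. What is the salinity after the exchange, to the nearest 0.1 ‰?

Remaining after removal: 17,200,000 m³ at 14.5 ‰ (salt = 249,400,000)
After addition: salt = 249,400,000 + 31,300,000×25.7 = 1,053,810,000; volume = 48,500,000 m³
S = 1,053,810,000 / 48,500,000 = 21.728 ‰

21.7 ‰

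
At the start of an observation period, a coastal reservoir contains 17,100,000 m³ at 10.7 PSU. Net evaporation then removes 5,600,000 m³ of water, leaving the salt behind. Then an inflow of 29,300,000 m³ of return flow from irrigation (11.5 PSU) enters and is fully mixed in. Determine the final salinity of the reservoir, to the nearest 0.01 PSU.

12.74 PSU

After evaporation: salt = 17,100,000×10.7 = 182,970,000; volume = 17,100,000 − 5,600,000 = 11,500,000 m³
After mixing: salt = 182,970,000 + 29,300,000×11.5 = 519,920,000; volume = 11,500,000 + 29,300,000 = 40,800,000 m³
S = 519,920,000 / 40,800,000 = 12.7431 PSU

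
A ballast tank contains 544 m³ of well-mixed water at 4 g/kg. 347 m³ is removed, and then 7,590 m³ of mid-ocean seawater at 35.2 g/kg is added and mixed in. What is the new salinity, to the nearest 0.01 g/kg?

34.41 g/kg

Remaining after removal: 197 m³ at 4 g/kg (salt = 788)
After addition: salt = 788 + 7,590×35.2 = 267,956; volume = 7,787 m³
S = 267,956 / 7,787 = 34.4107 g/kg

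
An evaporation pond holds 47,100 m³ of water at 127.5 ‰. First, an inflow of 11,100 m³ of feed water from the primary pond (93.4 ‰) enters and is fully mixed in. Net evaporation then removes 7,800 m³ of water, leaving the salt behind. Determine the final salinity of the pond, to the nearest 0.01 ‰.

139.72 ‰

After mixing: salt = 47,100×127.5 + 11,100×93.4 = 7,041,990; volume = 58,200 m³
After evaporation: salt unchanged = 7,041,990; volume = 58,200 − 7,800 = 50,400 m³
S = 7,041,990 / 50,400 = 139.722 ‰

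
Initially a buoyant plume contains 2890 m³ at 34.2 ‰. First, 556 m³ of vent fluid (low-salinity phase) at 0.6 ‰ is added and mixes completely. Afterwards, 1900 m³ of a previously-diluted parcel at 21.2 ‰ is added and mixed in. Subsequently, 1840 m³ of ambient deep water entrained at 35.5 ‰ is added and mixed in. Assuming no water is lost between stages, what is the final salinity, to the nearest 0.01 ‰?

By conservation of dissolved salt,
Initial salt = 2,890×34.2 = 98,838
After stage 1: salt = 98,838 + 556×0.6 = 99,171.6; volume = 3,446 m³; S = 28.779 ‰
After stage 2: salt = 99,171.6 + 1,900×21.2 = 139,451.6; volume = 5,346 m³; S = 26.085 ‰
After stage 3: salt = 139,451.6 + 1,840×35.5 = 204,771.6; volume = 7,186 m³
S = 204,771.6 / 7,186 = 28.4959 ‰

28.50 ‰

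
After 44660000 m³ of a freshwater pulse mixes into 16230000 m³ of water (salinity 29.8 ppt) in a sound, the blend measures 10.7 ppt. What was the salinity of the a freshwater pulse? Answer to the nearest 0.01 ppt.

Salt balance: 16,230,000×29.8 + 44,660,000×S = 60,890,000×10.7
483,654,000 + 44,660,000·S = 651,523,000
S = (651,523,000 − 483,654,000) / 44,660,000 = 3.7588 ppt

3.76 ppt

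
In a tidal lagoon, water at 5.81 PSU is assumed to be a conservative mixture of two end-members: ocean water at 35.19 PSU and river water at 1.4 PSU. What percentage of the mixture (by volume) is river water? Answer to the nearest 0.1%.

86.9%

Let f be the freshwater fraction. Salt balance per unit volume:
f×1.4 + (1−f)×35.19 = 5.81
f = (35.19 − 5.81) / (35.19 − 1.4) = 29.38/33.79 = 0.8695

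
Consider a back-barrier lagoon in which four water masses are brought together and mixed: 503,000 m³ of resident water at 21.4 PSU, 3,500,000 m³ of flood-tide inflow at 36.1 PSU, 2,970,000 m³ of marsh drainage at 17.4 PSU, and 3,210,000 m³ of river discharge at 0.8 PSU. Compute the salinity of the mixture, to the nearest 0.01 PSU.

Conserving salt mass:
salt = 503,000×21.4 + 3,500,000×36.1 + 2,970,000×17.4 + 3,210,000×0.8 = 10,764,200 + 126,350,000 + 51,678,000 + 2,568,000 = 191,360,200
volume = 503,000 + 3,500,000 + 2,970,000 + 3,210,000 = 10,183,000 m³
S = 191,360,200 / 10,183,000 = 18.7921 PSU

18.79 PSU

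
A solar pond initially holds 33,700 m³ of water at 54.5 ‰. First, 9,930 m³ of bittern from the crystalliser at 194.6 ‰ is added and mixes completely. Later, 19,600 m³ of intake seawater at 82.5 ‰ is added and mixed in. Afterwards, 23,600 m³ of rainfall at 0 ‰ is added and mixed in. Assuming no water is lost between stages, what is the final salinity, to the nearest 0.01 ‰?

62.03 ‰

Conserving salt mass:
Initial salt = 33,700×54.5 = 1,836,650
After stage 1: salt = 1,836,650 + 9,930×194.6 = 3,769,028; volume = 43,630 m³; S = 86.386 ‰
After stage 2: salt = 3,769,028 + 19,600×82.5 = 5,386,028; volume = 63,230 m³; S = 85.182 ‰
After stage 3: salt = 5,386,028 + 23,600×0 = 5,386,028; volume = 86,830 m³
S = 5,386,028 / 86,830 = 62.0296 ‰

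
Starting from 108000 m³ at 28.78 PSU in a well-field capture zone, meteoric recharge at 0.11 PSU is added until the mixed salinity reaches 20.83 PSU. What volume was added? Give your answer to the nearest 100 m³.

Salt balance: 108,000×28.78 + V×0.11 = (108,000+V)×20.83
3,108,240 + 0.11V = 2,249,640 + 20.83V
858,600 = 20.72V
V = 41,438.22 m³

41400 m³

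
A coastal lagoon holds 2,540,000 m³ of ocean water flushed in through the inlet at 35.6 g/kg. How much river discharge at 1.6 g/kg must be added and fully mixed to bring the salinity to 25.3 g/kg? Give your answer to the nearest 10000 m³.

1100000 m³

Salt balance: 2,540,000×35.6 + V×1.6 = (2,540,000+V)×25.3
90,424,000 + 1.6V = 64,262,000 + 25.3V
26,162,000 = 23.7V
V = 1,103,881.86 m³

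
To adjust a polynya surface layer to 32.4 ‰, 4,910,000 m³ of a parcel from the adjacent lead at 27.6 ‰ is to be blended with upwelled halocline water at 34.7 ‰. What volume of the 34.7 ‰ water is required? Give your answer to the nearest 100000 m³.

Salt balance: 4,910,000×27.6 + V×34.7 = (4,910,000+V)×32.4
135,516,000 + 34.7V = 159,084,000 + 32.4V
23,568,000 = 2.3V
V = 10,246,956.52 m³

10200000 m³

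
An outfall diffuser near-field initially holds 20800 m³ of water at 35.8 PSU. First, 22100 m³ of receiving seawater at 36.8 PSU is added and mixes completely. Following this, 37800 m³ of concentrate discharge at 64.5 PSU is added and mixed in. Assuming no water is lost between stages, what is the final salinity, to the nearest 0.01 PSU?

Weighted by volume,
Initial salt = 20,800×35.8 = 744,640
After stage 1: salt = 744,640 + 22,100×36.8 = 1,557,920; volume = 42,900 m³; S = 36.315 PSU
After stage 2: salt = 1,557,920 + 37,800×64.5 = 3,996,020; volume = 80,700 m³
S = 3,996,020 / 80,700 = 49.517 PSU

49.52 PSU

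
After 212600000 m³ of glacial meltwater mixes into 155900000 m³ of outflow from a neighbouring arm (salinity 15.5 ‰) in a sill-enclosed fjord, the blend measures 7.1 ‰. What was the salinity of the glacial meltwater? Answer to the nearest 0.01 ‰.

0.94 ‰

Salt balance: 155,900,000×15.5 + 212,600,000×S = 368,500,000×7.1
2,416,450,000 + 212,600,000·S = 2,616,350,000
S = (2,616,350,000 − 2,416,450,000) / 212,600,000 = 0.9403 ‰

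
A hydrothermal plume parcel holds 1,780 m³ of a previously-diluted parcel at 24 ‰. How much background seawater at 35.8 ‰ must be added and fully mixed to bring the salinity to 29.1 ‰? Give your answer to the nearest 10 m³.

Salt balance: 1,780×24 + V×35.8 = (1,780+V)×29.1
42,720 + 35.8V = 51,798 + 29.1V
9,078 = 6.7V
V = 1,354.93 m³

1350 m³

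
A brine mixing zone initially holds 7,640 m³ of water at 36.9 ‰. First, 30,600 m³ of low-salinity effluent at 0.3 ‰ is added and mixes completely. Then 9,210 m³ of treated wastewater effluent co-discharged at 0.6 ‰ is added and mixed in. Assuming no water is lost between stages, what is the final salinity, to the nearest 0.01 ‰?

Weighted by volume,
Initial salt = 7,640×36.9 = 281,916
After stage 1: salt = 281,916 + 30,600×0.3 = 291,096; volume = 38,240 m³; S = 7.612 ‰
After stage 2: salt = 291,096 + 9,210×0.6 = 296,622; volume = 47,450 m³
S = 296,622 / 47,450 = 6.2513 ‰

6.25 ‰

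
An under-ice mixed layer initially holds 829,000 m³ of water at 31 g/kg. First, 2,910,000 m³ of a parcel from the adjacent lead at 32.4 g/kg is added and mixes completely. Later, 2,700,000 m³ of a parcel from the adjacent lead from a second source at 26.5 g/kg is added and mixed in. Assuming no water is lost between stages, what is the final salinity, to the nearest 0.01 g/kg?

29.75 g/kg

Mass of salt is conserved:
Initial salt = 829,000×31 = 25,699,000
After stage 1: salt = 25,699,000 + 2,910,000×32.4 = 119,983,000; volume = 3,739,000 m³; S = 32.09 g/kg
After stage 2: salt = 119,983,000 + 2,700,000×26.5 = 191,533,000; volume = 6,439,000 m³
S = 191,533,000 / 6,439,000 = 29.7458 g/kg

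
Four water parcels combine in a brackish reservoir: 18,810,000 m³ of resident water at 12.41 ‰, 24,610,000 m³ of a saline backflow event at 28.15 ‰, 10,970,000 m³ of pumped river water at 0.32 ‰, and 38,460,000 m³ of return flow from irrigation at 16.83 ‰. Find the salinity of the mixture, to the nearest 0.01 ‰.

16.98 ‰

Conserving salt mass:
salt = 18,810,000×12.41 + 24,610,000×28.15 + 10,970,000×0.32 + 38,460,000×16.83 = 233,432,100 + 692,771,500 + 3,510,400 + 647,281,800 = 1,576,995,800
volume = 18,810,000 + 24,610,000 + 10,970,000 + 38,460,000 = 92,850,000 m³
S = 1,576,995,800 / 92,850,000 = 16.9843 ‰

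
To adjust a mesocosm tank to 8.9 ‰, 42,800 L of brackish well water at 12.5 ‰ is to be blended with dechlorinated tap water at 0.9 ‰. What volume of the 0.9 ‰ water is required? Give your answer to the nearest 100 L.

19300 L

Salt balance: 42,800×12.5 + V×0.9 = (42,800+V)×8.9
535,000 + 0.9V = 380,920 + 8.9V
154,080 = 8V
V = 19,260 L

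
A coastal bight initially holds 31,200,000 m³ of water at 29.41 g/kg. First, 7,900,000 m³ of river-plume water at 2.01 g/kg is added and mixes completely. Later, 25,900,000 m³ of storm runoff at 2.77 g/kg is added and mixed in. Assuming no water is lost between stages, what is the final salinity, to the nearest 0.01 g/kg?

15.46 g/kg

Conserving salt mass:
Initial salt = 31,200,000×29.41 = 917,592,000
After stage 1: salt = 917,592,000 + 7,900,000×2.01 = 933,471,000; volume = 39,100,000 m³; S = 23.874 g/kg
After stage 2: salt = 933,471,000 + 25,900,000×2.77 = 1,005,214,000; volume = 65,000,000 m³
S = 1,005,214,000 / 65,000,000 = 15.4648 g/kg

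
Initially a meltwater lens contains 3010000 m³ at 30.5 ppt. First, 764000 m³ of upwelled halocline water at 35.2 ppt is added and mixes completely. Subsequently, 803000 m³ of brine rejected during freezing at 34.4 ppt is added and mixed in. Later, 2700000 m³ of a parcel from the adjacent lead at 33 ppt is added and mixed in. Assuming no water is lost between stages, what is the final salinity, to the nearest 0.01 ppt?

Mass of salt is conserved:
Initial salt = 3,010,000×30.5 = 91,805,000
After stage 1: salt = 91,805,000 + 764,000×35.2 = 118,697,800; volume = 3,774,000 m³; S = 31.451 ppt
After stage 2: salt = 118,697,800 + 803,000×34.4 = 146,321,000; volume = 4,577,000 m³; S = 31.969 ppt
After stage 3: salt = 146,321,000 + 2,700,000×33 = 235,421,000; volume = 7,277,000 m³
S = 235,421,000 / 7,277,000 = 32.3514 ppt

32.35 ppt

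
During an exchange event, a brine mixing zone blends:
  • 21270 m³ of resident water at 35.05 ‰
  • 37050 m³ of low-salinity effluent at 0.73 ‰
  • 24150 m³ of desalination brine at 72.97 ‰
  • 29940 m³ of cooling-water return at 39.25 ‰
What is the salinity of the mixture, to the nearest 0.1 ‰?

33.0 ‰

Salt balance:
salt = 21,270×35.05 + 37,050×0.73 + 24,150×72.97 + 29,940×39.25 = 745,513.5 + 27,046.5 + 1,762,225.5 + 1,175,145 = 3,709,930.5
volume = 21,270 + 37,050 + 24,150 + 29,940 = 112,410 m³
S = 3,709,930.5 / 112,410 = 33.004 ‰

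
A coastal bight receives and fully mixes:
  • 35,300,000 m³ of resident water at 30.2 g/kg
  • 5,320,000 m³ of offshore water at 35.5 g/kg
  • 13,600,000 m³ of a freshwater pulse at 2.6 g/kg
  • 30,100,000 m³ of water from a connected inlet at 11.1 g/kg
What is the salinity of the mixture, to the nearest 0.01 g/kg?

19.26 g/kg

By conservation of dissolved salt,
salt = 35,300,000×30.2 + 5,320,000×35.5 + 13,600,000×2.6 + 30,100,000×11.1 = 1,066,060,000 + 188,860,000 + 35,360,000 + 334,110,000 = 1,624,390,000
volume = 35,300,000 + 5,320,000 + 13,600,000 + 30,100,000 = 84,320,000 m³
S = 1,624,390,000 / 84,320,000 = 19.2646 g/kg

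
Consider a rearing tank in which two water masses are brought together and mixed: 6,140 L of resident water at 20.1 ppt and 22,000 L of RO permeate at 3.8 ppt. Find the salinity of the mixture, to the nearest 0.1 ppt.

Weighted by volume,
salt = 6,140×20.1 + 22,000×3.8 = 123,414 + 83,600 = 207,014
volume = 6,140 + 22,000 = 28,140 L
S = 207,014 / 28,140 = 7.357 ppt

7.4 ppt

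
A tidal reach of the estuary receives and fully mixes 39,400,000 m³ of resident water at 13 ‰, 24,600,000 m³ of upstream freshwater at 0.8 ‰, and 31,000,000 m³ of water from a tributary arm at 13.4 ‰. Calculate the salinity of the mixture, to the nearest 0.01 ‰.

9.97 ‰

Total salt / total volume:
salt = 39,400,000×13 + 24,600,000×0.8 + 31,000,000×13.4 = 512,200,000 + 19,680,000 + 415,400,000 = 947,280,000
volume = 39,400,000 + 24,600,000 + 31,000,000 = 95,000,000 m³
S = 947,280,000 / 95,000,000 = 9.9714 ‰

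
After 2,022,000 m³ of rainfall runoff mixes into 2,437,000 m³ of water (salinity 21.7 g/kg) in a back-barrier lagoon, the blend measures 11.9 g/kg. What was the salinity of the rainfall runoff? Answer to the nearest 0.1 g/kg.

Salt balance: 2,437,000×21.7 + 2,022,000×S = 4,459,000×11.9
52,882,900 + 2,022,000·S = 53,062,100
S = (53,062,100 − 52,882,900) / 2,022,000 = 0.0886 g/kg

0.1 g/kg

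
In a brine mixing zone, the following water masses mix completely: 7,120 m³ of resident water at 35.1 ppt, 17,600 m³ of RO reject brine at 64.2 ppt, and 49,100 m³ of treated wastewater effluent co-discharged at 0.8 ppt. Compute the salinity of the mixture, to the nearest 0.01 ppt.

19.22 ppt

Salt balance:
salt = 7,120×35.1 + 17,600×64.2 + 49,100×0.8 = 249,912 + 1,129,920 + 39,280 = 1,419,112
volume = 7,120 + 17,600 + 49,100 = 73,820 m³
S = 1,419,112 / 73,820 = 19.224 ppt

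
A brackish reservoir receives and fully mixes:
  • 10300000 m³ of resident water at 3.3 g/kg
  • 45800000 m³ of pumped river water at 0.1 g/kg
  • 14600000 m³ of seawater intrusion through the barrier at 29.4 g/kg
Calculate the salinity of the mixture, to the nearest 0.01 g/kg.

6.62 g/kg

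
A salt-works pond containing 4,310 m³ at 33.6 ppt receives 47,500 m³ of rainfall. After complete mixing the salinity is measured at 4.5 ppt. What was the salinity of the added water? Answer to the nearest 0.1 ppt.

1.9 ppt

Salt balance: 4,310×33.6 + 47,500×S = 51,810×4.5
144,816 + 47,500·S = 233,145
S = (233,145 − 144,816) / 47,500 = 1.8596 ppt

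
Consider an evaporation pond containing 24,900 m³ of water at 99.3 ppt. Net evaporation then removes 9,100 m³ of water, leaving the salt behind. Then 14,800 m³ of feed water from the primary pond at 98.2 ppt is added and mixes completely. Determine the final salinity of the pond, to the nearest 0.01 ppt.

128.30 ppt

After evaporation: salt = 24,900×99.3 = 2,472,570; volume = 24,900 − 9,100 = 15,800 m³
After mixing: salt = 2,472,570 + 14,800×98.2 = 3,925,930; volume = 15,800 + 14,800 = 30,600 m³
S = 3,925,930 / 30,600 = 128.2984 ppt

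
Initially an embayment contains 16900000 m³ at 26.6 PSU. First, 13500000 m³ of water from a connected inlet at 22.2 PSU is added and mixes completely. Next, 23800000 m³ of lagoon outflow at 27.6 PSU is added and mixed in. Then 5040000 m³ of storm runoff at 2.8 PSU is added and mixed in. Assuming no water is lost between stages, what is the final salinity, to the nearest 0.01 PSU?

Total salt / total volume:
Initial salt = 16,900,000×26.6 = 449,540,000
After stage 1: salt = 449,540,000 + 13,500,000×22.2 = 749,240,000; volume = 30,400,000 m³; S = 24.646 PSU
After stage 2: salt = 749,240,000 + 23,800,000×27.6 = 1,406,120,000; volume = 54,200,000 m³; S = 25.943 PSU
After stage 3: salt = 1,406,120,000 + 5,040,000×2.8 = 1,420,232,000; volume = 59,240,000 m³
S = 1,420,232,000 / 59,240,000 = 23.9742 PSU

23.97 PSU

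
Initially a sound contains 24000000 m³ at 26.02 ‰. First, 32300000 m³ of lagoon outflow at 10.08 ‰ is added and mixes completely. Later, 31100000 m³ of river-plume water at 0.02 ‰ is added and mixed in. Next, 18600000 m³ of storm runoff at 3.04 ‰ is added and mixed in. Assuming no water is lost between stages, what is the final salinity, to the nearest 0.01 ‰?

9.50 ‰

Total salt / total volume:
Initial salt = 24,000,000×26.02 = 624,480,000
After stage 1: salt = 624,480,000 + 32,300,000×10.08 = 950,064,000; volume = 56,300,000 m³; S = 16.875 ‰
After stage 2: salt = 950,064,000 + 31,100,000×0.02 = 950,686,000; volume = 87,400,000 m³; S = 10.877 ‰
After stage 3: salt = 950,686,000 + 18,600,000×3.04 = 1,007,230,000; volume = 106,000,000 m³
S = 1,007,230,000 / 106,000,000 = 9.5022 ‰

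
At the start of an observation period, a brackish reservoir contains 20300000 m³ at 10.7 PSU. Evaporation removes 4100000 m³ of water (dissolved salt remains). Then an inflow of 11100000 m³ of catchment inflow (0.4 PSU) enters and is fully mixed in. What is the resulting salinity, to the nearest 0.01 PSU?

After evaporation: salt = 20,300,000×10.7 = 217,210,000; volume = 20,300,000 − 4,100,000 = 16,200,000 m³
After mixing: salt = 217,210,000 + 11,100,000×0.4 = 221,650,000; volume = 16,200,000 + 11,100,000 = 27,300,000 m³
S = 221,650,000 / 27,300,000 = 8.119 PSU

8.12 PSU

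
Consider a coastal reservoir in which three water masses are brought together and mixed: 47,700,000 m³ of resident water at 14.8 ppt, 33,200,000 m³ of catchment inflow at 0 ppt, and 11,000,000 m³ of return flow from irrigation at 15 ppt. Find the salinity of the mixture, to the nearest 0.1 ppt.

Conserving salt mass:
salt = 47,700,000×14.8 + 33,200,000×0 + 11,000,000×15 = 705,960,000 + 0 + 165,000,000 = 870,960,000
volume = 47,700,000 + 33,200,000 + 11,000,000 = 91,900,000 m³
S = 870,960,000 / 91,900,000 = 9.477 ppt

9.5 ppt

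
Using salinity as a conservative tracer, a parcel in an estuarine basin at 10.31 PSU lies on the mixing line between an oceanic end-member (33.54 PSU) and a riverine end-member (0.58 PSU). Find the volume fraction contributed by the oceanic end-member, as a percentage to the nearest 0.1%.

29.5%

Let g be the oceanic fraction. Salt balance per unit volume:
g×33.54 + (1−g)×0.58 = 10.31
g = (10.31 − 0.58) / (33.54 − 0.58) = 9.73/32.96 = 0.2952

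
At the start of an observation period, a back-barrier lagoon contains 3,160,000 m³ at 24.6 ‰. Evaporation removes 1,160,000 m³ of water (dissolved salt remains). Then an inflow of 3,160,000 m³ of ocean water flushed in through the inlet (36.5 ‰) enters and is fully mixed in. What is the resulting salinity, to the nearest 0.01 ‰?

After evaporation: salt = 3,160,000×24.6 = 77,736,000; volume = 3,160,000 − 1,160,000 = 2,000,000 m³
After mixing: salt = 77,736,000 + 3,160,000×36.5 = 193,076,000; volume = 2,000,000 + 3,160,000 = 5,160,000 m³
S = 193,076,000 / 5,160,000 = 37.4178 ‰

37.42 ‰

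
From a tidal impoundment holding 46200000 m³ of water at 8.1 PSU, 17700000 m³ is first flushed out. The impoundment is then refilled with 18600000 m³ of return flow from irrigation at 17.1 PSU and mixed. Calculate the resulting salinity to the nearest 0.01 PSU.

11.65 PSU

Remaining after removal: 28,500,000 m³ at 8.1 PSU (salt = 230,850,000)
After addition: salt = 230,850,000 + 18,600,000×17.1 = 548,910,000; volume = 47,100,000 m³
S = 548,910,000 / 47,100,000 = 11.6541 PSU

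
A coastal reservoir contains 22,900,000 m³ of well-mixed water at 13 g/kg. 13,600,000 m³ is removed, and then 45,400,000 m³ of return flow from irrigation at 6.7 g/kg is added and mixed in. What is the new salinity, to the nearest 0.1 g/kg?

Remaining after removal: 9,300,000 m³ at 13 g/kg (salt = 120,900,000)
After addition: salt = 120,900,000 + 45,400,000×6.7 = 425,080,000; volume = 54,700,000 m³
S = 425,080,000 / 54,700,000 = 7.7711 g/kg

7.8 g/kg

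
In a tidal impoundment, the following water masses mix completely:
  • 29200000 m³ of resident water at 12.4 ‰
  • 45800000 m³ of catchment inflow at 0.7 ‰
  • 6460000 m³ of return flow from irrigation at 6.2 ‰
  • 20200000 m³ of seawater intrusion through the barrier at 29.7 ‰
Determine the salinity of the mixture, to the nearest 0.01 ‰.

10.17 ‰

Total salt / total volume:
salt = 29,200,000×12.4 + 45,800,000×0.7 + 6,460,000×6.2 + 20,200,000×29.7 = 362,080,000 + 32,060,000 + 40,052,000 + 599,940,000 = 1,034,132,000
volume = 29,200,000 + 45,800,000 + 6,460,000 + 20,200,000 = 101,660,000 m³
S = 1,034,132,000 / 101,660,000 = 10.1725 ‰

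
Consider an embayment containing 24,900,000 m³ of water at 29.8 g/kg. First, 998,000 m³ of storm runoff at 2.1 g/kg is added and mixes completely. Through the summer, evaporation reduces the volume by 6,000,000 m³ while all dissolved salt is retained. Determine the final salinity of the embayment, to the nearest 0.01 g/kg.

After mixing: salt = 24,900,000×29.8 + 998,000×2.1 = 744,115,800; volume = 25,898,000 m³
After evaporation: salt unchanged = 744,115,800; volume = 25,898,000 − 6,000,000 = 19,898,000 m³
S = 744,115,800 / 19,898,000 = 37.3965 g/kg

37.40 g/kg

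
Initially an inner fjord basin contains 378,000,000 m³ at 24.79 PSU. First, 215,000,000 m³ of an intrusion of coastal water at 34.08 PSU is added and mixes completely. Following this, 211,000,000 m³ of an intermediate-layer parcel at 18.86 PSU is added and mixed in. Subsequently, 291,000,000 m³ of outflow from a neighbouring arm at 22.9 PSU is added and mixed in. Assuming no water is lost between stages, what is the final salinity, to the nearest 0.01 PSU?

24.97 PSU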